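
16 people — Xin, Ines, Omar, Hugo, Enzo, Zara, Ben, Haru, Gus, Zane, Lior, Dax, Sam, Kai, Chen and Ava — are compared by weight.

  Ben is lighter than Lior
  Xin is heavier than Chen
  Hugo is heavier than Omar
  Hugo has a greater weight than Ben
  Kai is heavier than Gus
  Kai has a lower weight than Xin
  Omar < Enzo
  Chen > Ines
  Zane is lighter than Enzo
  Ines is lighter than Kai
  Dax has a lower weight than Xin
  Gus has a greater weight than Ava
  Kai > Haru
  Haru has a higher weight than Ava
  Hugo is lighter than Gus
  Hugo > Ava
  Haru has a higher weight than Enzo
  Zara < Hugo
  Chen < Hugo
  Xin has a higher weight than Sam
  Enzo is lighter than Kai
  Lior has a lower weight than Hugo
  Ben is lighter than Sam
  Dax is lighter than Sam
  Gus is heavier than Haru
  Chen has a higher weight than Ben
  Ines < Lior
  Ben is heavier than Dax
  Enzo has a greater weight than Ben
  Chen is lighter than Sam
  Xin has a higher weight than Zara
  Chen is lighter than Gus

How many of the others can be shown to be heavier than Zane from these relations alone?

5

Directly above Zane: Enzo.
One step further: Haru, Kai (3 so far).
One step further: Gus, Xin (5 so far).
No other element is forced above Zane by the given relations, so the count is 5.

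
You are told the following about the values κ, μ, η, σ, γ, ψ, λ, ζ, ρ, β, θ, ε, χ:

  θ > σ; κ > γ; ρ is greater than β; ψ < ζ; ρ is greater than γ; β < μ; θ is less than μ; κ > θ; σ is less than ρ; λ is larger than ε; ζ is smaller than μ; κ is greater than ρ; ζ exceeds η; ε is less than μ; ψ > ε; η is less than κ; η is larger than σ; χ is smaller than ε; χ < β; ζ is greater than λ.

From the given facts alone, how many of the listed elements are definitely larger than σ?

6

The elements the relations force above σ are η, ρ, θ, κ, ζ, μ — no chain reaches any other.
That is 6.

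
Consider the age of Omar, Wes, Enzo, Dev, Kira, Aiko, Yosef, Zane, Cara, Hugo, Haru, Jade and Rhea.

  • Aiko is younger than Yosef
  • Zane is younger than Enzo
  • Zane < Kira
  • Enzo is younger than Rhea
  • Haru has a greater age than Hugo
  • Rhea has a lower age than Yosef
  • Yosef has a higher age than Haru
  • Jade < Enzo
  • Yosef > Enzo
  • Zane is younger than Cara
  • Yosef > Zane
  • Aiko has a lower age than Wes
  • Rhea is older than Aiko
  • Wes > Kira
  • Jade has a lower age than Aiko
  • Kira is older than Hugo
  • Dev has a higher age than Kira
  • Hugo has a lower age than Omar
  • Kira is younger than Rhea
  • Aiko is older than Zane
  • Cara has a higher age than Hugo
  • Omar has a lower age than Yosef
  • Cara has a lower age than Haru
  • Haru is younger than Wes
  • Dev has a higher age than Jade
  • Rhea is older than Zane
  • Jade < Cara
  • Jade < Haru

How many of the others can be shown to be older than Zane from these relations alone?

From Zane the given relations immediately reach Kira, Enzo, Cara, Aiko, Rhea, Yosef.
From those, Haru, Dev, Wes — 9 in total.
Nothing else is reachable above Zane; 9 in all.

9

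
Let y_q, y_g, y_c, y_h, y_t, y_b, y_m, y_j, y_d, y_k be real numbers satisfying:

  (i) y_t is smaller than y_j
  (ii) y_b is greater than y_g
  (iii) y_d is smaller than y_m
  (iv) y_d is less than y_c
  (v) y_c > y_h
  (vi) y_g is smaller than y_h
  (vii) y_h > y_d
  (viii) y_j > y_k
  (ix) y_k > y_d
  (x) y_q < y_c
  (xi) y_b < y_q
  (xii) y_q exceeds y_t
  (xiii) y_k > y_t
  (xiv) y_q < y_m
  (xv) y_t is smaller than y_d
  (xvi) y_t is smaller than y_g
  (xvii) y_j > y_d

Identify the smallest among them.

Chaining upward from y_t: directly above it, y_d, y_k, y_g, y_q, y_j; then y_h, y_b, y_m, y_c.
That covers every other element, and nothing is given below y_t, so y_t is the smallest.

y_t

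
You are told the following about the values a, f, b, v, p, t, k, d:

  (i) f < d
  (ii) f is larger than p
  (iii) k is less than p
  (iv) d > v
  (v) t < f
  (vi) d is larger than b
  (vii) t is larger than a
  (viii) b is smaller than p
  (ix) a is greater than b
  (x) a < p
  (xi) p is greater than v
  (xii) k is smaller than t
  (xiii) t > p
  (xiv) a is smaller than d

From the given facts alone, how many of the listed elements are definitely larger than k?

The elements the relations force above k are p, t, f, d — no chain reaches any other.
That is 4.

4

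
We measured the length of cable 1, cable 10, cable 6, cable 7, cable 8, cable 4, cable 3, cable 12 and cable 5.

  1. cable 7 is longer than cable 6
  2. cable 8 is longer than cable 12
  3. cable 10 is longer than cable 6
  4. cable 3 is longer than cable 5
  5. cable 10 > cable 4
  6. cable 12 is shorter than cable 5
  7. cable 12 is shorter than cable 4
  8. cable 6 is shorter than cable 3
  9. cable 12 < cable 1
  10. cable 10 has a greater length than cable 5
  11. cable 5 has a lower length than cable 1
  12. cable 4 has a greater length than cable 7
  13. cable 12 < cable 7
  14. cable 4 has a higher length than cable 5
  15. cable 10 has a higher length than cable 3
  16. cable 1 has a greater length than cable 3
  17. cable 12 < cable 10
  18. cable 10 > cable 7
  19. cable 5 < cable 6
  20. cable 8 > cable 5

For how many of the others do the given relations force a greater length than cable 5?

From cable 5 the given relations immediately reach cable 6, cable 8, cable 3, cable 4, cable 1, cable 10.
From those, cable 7 — 7 in total.
No other element is forced above cable 5 by the given relations, so the count is 7.

7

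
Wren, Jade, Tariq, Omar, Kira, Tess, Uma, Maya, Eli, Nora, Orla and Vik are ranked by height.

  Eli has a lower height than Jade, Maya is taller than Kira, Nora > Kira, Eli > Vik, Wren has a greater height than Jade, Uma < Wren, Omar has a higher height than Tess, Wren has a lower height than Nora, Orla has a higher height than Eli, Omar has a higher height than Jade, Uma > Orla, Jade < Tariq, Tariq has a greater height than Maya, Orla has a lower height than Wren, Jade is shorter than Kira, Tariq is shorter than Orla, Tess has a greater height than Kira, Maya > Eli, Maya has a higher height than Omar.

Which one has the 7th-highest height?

Chaining the given pairs: Vik < Eli < Jade < Kira < Tess < Omar < Maya < Tariq < Orla < Uma < Wren < Nora.
The 7th largest is Omar.

Omar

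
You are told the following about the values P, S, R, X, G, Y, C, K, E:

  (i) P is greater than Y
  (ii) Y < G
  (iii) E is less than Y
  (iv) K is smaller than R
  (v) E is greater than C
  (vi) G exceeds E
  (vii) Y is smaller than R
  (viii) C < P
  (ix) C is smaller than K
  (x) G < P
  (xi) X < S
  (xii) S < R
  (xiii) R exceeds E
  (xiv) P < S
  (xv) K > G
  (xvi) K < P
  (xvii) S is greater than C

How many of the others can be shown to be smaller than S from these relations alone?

Directly below S: C, X, P.
One step further: Y, G, K (6 so far).
One step further: E (7 so far).
Nothing else is reachable below S; 7 in all.

7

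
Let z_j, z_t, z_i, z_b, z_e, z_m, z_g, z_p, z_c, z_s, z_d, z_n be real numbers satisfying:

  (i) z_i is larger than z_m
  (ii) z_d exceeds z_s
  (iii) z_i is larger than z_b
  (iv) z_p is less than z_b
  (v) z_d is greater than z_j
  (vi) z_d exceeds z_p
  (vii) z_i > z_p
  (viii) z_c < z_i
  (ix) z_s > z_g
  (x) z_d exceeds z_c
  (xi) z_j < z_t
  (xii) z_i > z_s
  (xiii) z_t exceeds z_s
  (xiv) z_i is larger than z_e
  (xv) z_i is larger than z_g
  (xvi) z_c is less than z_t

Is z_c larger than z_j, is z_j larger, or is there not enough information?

Following every chain through z_j: above z_j we get z_t, z_d.
z_c is not reached, and no chain runs the other way from z_c to z_j.
So the given relations leave the order of z_j and z_c undetermined.

undetermined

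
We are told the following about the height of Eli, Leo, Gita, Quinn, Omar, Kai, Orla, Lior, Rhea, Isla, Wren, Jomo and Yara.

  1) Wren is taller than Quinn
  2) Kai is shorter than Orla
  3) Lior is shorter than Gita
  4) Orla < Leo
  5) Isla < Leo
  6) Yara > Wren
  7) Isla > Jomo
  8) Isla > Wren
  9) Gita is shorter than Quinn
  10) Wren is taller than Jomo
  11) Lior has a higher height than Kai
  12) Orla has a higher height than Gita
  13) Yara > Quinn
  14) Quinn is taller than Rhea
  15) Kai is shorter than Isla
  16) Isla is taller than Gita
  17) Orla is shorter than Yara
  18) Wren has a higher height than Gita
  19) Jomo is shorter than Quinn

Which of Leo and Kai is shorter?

Kai

Kai < Lior < Gita < Quinn < Wren < Isla < Leo, by transitivity through Lior, Gita, Quinn, Wren, Isla.
So Kai < Leo; Kai is the shorter of the two.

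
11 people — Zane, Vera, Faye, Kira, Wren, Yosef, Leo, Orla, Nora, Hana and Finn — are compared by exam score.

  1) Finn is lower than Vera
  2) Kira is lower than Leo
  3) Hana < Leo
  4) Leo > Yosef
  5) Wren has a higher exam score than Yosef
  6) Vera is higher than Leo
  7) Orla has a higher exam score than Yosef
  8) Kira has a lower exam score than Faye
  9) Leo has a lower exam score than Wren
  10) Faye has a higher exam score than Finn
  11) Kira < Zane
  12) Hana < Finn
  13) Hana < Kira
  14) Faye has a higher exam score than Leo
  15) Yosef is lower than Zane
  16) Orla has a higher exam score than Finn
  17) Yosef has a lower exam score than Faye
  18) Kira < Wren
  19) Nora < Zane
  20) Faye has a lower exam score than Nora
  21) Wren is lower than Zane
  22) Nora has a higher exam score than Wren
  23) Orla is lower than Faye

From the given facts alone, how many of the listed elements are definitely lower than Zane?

Directly below Zane: Kira, Yosef, Wren, Nora.
One step further: Hana, Leo, Faye (7 so far).
One step further: Finn, Orla (9 so far).
Nothing else is reachable below Zane; 9 in all.

9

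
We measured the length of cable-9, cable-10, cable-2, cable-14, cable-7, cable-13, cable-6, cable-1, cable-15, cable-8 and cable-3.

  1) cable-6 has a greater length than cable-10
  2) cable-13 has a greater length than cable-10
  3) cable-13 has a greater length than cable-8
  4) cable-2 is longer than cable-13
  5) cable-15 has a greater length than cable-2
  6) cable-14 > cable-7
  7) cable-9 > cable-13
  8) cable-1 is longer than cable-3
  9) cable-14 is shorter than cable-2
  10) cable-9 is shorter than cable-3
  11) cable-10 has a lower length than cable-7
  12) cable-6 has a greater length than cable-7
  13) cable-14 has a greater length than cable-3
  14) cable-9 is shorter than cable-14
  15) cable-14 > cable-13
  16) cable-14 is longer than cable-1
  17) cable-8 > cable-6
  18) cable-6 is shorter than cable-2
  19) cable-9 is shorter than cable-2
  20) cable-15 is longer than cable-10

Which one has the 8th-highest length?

cable-8

Chaining the given pairs: cable-10 < cable-7 < cable-6 < cable-8 < cable-13 < cable-9 < cable-3 < cable-1 < cable-14 < cable-2 < cable-15.
The 8th largest is cable-8.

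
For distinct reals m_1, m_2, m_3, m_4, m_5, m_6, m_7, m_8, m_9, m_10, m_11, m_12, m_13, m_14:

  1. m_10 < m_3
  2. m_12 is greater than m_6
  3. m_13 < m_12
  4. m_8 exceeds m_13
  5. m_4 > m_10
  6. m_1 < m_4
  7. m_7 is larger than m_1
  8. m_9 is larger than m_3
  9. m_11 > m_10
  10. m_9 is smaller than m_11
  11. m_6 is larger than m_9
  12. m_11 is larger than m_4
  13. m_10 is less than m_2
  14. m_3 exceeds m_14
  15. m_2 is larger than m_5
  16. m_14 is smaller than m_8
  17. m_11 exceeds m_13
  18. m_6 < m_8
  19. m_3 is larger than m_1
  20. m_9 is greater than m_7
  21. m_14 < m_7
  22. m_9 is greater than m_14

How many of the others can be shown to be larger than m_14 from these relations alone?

7

The elements the relations force above m_14 are m_7, m_3, m_9, m_6, m_12, m_11, m_8 — no chain reaches any other.
That is 7.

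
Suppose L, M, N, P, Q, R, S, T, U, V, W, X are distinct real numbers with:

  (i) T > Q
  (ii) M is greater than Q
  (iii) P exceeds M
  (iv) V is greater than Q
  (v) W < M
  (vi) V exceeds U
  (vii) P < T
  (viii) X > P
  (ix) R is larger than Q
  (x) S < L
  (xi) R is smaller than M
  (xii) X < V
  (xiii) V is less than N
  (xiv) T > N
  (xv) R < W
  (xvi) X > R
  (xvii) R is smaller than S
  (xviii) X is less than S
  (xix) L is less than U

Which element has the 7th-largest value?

X

Chaining the given pairs: Q < R < W < M < P < X < S < L < U < V < N < T.
Counting 7 from the largest end gives X.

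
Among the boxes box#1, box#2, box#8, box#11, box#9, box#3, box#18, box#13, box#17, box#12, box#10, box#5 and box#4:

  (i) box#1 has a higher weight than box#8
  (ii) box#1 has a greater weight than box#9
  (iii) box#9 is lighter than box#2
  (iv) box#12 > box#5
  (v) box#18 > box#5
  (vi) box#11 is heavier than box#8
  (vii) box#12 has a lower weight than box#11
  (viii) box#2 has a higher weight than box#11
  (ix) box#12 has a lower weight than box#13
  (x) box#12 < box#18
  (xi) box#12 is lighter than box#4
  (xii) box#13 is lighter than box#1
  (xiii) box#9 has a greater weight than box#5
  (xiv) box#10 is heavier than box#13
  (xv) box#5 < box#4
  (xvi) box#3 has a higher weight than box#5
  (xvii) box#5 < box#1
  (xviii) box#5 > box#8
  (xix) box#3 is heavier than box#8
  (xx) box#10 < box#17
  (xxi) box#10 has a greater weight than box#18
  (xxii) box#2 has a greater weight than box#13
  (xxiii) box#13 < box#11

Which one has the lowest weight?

box#8

Chaining upward from box#8: directly above it, box#5, box#11, box#3, box#1; then box#9, box#12, box#4, box#18, box#2; then box#13, box#10; then box#17.
That covers every other element, and nothing is given below box#8, so box#8 is the lowest weight.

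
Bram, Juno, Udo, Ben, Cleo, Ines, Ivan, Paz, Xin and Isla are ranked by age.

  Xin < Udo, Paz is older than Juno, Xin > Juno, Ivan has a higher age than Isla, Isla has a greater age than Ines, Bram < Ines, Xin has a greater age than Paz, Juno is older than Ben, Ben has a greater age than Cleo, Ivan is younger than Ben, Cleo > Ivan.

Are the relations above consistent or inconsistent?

consistent

Every relation is compatible with Bram < Ines < Isla < Ivan < Cleo < Ben < Juno < Paz < Xin < Udo; the set is consistent.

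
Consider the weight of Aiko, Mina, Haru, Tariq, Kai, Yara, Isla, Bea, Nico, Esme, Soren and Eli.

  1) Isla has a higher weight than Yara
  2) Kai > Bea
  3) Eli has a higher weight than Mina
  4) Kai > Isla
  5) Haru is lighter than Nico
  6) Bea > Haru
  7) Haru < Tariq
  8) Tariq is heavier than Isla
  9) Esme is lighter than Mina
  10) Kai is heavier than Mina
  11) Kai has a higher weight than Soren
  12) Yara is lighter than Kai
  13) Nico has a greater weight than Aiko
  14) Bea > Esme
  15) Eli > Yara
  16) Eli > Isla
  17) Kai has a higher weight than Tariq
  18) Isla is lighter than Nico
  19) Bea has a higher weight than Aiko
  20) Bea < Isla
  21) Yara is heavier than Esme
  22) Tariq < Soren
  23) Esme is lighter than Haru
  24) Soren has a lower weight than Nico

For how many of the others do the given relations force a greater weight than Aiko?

The elements the relations force above Aiko are Bea, Isla, Eli, Tariq, Soren, Nico, Kai — no chain reaches any other.
That is 7.

7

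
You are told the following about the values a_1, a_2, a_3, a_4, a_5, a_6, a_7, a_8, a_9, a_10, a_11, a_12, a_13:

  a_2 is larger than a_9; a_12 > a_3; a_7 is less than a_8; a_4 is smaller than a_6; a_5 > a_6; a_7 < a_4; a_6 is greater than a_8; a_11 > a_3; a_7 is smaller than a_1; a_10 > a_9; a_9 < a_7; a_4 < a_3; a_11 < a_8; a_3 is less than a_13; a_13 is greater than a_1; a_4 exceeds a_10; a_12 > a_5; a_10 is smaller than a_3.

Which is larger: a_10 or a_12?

Following the relations from a_10: a_10 < a_4 < a_3 < a_11 < a_8 < a_6 < a_5 < a_12.
So a_10 < a_12; a_12 is the larger of the two.

a_12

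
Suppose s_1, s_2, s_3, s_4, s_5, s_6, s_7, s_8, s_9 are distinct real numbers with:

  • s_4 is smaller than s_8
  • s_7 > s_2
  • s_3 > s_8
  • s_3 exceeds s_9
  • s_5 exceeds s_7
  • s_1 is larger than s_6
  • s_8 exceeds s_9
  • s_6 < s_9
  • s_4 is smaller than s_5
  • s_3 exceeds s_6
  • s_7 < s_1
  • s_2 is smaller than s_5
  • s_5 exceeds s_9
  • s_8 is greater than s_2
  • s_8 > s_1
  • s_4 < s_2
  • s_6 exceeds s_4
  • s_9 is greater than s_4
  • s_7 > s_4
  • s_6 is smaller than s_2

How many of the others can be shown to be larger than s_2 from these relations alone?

The elements the relations force above s_2 are s_7, s_1, s_8, s_3, s_5 — no chain reaches any other.
That is 5.

5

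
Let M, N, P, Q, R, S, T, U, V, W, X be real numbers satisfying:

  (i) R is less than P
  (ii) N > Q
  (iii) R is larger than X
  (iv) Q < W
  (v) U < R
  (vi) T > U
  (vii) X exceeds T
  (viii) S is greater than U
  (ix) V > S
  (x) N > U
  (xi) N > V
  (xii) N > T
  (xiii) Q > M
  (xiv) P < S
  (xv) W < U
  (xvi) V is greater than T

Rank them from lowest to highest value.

M < Q < W < U < T < X < R < P < S < V < N

Each adjacent pair is fixed by a given relation: M < Q; Q < W; W < U; U < T; T < X; X < R; R < P; P < S; S < V; V < N. Chaining them end to end gives the full order.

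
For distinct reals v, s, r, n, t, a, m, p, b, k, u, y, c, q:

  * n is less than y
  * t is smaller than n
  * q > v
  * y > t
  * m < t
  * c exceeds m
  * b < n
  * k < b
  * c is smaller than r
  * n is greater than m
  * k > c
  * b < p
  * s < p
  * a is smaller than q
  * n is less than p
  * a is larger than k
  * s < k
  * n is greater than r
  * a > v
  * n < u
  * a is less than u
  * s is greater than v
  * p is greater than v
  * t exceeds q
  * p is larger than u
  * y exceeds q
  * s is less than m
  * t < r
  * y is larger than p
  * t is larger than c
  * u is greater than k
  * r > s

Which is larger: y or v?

y

The relevant relations are v < s; s < m; m < c; c < k; k < a; a < q; q < t; t < r; r < n; n < u; u < p; p < y.
Chaining these gives v < s < m < c < k < a < q < t < r < n < u < p < y.
So v < y; y is the larger of the two.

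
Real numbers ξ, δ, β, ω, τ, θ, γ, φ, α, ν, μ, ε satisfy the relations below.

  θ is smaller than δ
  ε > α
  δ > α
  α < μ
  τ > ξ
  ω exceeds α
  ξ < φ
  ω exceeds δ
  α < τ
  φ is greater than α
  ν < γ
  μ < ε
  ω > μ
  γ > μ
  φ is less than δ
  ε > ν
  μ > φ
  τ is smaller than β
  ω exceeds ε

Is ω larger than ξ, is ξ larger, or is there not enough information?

The relevant relations are ξ < φ; φ < μ; μ < ε; ε < ω.
Chaining these gives ξ < φ < μ < ε < ω.
So ω is larger.

ω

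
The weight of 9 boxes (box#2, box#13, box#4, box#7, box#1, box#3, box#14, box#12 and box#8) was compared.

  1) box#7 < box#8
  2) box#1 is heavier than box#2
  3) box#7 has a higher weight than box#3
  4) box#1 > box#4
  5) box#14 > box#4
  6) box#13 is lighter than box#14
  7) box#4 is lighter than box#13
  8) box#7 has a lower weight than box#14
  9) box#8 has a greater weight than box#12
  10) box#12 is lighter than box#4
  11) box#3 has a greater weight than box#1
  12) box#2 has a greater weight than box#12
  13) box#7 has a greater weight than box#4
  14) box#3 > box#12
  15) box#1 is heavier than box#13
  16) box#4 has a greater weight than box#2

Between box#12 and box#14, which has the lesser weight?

Link the given pairs in sequence: box#12 < box#2; box#2 < box#4; box#4 < box#13; box#13 < box#1; box#1 < box#3; box#3 < box#7; box#7 < box#14.
Together: box#12 < box#2 < box#4 < box#13 < box#1 < box#3 < box#7 < box#14.
So box#12 < box#14; box#12 is the lighter of the two.

box#12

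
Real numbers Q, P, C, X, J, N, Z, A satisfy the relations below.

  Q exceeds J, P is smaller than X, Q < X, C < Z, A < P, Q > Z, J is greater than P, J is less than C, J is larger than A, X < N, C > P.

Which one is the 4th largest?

Piecing the relations together gives one ordering: A < P < J < C < Z < Q < X < N.
The 4th largest is Z.

Z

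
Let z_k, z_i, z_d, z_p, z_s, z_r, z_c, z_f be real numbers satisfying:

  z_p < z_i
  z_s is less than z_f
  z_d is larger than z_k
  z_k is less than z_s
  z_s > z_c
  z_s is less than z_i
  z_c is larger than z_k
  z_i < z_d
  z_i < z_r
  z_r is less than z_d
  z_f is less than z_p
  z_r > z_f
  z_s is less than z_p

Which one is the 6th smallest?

z_i

The consecutive relations fix a unique order: z_k < z_c < z_s < z_f < z_p < z_i < z_r < z_d.
The 6th smallest is z_i.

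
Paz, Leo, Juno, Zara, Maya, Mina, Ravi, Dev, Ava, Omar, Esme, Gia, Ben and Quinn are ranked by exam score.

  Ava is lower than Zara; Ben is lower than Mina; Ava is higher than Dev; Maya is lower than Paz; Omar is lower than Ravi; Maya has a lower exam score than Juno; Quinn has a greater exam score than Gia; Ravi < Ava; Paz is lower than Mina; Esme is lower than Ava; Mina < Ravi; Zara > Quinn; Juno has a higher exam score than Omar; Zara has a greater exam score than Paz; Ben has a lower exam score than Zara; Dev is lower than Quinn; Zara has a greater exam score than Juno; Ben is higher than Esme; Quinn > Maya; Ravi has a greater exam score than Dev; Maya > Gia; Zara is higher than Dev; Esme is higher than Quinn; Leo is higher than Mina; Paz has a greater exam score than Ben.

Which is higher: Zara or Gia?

Gia < Maya and Maya < Quinn give Gia < Quinn.
Then Quinn < Esme extends the chain to Esme.
With Esme < Ben: Gia < Maya < Quinn < Esme < Ben.
Then Ben < Paz extends the chain to Paz.
With Paz < Mina: Gia < Maya < Quinn < Esme < Ben < Paz < Mina.
With Mina < Ravi: Gia < Maya < Quinn < Esme < Ben < Paz < Mina < Ravi.
With Ravi < Ava: Gia < Maya < Quinn < Esme < Ben < Paz < Mina < Ravi < Ava.
With Ava < Zara: Gia < Maya < Quinn < Esme < Ben < Paz < Mina < Ravi < Ava < Zara.
So Gia < Zara; Zara is the higher of the two.

Zara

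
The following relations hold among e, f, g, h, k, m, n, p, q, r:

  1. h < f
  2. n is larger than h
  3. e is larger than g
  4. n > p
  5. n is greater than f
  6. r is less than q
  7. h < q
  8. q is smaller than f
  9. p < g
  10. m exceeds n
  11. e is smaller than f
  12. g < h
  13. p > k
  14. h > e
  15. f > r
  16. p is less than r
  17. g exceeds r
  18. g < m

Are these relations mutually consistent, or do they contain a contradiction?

consistent

The single ordering k < p < r < g < e < h < q < f < n < m satisfies every listed relation, so no contradiction arises.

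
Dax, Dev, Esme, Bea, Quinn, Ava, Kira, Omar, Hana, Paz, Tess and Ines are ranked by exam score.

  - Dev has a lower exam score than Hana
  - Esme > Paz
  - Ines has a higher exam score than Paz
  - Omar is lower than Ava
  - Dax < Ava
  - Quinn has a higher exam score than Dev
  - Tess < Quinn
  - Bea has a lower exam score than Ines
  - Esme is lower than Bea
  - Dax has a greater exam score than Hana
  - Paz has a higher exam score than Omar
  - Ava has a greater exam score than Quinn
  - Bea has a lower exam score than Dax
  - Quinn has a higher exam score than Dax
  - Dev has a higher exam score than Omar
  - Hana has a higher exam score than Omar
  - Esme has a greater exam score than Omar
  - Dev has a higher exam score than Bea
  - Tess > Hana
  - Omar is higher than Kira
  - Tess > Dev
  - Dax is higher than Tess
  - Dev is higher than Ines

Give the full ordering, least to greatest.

The consecutive links are each given: Kira < Omar; Omar < Paz; Paz < Esme; Esme < Bea; Bea < Ines; Ines < Dev; Dev < Hana; Hana < Tess; Tess < Dax; Dax < Quinn; Quinn < Ava.

Kira < Omar < Paz < Esme < Bea < Ines < Dev < Hana < Tess < Dax < Quinn < Ava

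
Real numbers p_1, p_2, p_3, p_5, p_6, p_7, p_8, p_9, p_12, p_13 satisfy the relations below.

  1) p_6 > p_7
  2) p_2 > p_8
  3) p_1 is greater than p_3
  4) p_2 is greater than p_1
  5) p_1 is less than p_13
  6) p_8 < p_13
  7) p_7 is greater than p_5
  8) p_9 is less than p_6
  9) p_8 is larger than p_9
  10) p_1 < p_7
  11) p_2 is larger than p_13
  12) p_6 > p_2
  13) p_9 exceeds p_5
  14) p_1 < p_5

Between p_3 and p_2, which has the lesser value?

p_3 < p_1 and p_1 < p_5 give p_3 < p_5.
With p_5 < p_9: p_3 < p_1 < p_5 < p_9.
Then p_9 < p_8 extends the chain to p_8.
With p_8 < p_2: p_3 < p_1 < p_5 < p_9 < p_8 < p_2.
So p_3 < p_2; p_3 is the smaller of the two.

p_3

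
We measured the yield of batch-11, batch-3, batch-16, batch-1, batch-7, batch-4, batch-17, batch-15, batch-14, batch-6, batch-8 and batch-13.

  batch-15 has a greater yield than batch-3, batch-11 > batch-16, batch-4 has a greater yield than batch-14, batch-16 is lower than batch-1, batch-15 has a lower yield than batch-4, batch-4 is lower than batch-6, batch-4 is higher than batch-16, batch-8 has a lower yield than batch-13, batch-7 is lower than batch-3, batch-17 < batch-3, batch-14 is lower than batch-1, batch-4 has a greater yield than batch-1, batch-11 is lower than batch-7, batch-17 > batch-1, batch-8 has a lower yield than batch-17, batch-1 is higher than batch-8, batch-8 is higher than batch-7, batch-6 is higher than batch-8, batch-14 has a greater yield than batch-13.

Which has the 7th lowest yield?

batch-1

Chaining the given pairs: batch-16 < batch-11 < batch-7 < batch-8 < batch-13 < batch-14 < batch-1 < batch-17 < batch-3 < batch-15 < batch-4 < batch-6.
The 7th smallest is batch-1.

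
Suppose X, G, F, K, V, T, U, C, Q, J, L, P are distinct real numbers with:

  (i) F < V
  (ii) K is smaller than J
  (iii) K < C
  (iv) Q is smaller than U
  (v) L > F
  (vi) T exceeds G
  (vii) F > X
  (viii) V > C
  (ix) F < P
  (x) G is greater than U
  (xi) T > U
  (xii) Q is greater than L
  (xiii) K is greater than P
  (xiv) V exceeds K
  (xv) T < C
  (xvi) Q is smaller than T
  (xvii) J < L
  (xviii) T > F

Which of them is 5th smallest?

Piecing the relations together gives one ordering: X < F < P < K < J < L < Q < U < G < T < C < V.
The 5th smallest is J.

J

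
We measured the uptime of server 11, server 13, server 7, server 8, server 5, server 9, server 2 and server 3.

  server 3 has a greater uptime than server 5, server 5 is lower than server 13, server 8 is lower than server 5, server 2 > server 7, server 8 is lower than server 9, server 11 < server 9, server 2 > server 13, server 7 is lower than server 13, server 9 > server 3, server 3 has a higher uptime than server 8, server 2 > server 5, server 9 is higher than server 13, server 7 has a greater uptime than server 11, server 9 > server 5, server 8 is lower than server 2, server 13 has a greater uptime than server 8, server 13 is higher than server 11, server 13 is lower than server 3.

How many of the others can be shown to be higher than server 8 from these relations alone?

5

From server 8 the given relations immediately reach server 5, server 13, server 3, server 2, server 9.
No other element is forced above server 8 by the given relations, so the count is 5.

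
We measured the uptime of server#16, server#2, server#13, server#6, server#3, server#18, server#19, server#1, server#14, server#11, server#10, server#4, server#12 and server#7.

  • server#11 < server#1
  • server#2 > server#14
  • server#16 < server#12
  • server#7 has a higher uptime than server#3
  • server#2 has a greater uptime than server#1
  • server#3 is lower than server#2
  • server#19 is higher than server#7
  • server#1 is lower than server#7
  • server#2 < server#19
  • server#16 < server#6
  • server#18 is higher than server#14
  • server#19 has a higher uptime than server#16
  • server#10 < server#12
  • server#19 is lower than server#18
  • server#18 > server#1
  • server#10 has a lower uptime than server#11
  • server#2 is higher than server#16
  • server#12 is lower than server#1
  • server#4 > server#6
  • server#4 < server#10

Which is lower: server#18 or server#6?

Following the relations from server#6: server#6 < server#4 < server#10 < server#12 < server#1 < server#7 < server#19 < server#18.
So server#6 < server#18; server#6 is the lower of the two.

server#6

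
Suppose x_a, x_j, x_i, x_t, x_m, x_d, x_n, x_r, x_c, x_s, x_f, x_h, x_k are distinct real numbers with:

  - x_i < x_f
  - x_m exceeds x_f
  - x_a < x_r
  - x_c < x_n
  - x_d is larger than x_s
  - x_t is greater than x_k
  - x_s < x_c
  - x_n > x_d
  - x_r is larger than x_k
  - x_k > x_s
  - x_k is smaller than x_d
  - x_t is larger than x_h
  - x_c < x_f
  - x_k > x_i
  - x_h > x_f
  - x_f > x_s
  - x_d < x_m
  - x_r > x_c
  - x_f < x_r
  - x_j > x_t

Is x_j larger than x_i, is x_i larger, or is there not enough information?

Link the given pairs in sequence: x_i < x_f; x_f < x_h; x_h < x_t; x_t < x_j.
Chaining these gives x_i < x_f < x_h < x_t < x_j.
So x_j is larger.

x_j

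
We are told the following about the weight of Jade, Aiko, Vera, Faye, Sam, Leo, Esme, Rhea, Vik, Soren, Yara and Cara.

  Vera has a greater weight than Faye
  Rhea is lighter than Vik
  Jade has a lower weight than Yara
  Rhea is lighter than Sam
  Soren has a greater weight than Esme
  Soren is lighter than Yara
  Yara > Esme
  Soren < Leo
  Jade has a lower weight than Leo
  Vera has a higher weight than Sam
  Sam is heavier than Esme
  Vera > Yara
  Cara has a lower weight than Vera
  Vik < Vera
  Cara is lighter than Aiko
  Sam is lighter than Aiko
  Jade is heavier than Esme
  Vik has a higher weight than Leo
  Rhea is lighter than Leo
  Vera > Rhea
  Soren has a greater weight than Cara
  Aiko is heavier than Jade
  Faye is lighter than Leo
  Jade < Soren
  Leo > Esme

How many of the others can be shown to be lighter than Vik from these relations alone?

Directly below Vik: Rhea, Leo.
One step further: Esme, Jade, Soren, Faye (6 so far).
One step further: Cara (7 so far).
Nothing else is reachable below Vik; 7 in all.

7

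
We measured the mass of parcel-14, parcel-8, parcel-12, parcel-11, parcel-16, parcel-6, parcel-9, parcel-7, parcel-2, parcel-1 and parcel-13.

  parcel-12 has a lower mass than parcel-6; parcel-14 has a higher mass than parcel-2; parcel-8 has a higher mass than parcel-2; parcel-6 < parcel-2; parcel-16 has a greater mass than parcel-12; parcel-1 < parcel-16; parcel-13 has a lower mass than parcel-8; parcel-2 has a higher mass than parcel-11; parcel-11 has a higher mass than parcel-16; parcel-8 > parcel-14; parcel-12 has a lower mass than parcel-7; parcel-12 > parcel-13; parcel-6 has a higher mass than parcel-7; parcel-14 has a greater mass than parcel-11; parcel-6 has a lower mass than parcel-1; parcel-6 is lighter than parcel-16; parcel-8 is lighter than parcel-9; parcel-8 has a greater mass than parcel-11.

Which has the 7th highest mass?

The consecutive relations fix a unique order: parcel-13 < parcel-12 < parcel-7 < parcel-6 < parcel-1 < parcel-16 < parcel-11 < parcel-2 < parcel-14 < parcel-8 < parcel-9.
Counting 7 from the largest end gives parcel-1.

parcel-1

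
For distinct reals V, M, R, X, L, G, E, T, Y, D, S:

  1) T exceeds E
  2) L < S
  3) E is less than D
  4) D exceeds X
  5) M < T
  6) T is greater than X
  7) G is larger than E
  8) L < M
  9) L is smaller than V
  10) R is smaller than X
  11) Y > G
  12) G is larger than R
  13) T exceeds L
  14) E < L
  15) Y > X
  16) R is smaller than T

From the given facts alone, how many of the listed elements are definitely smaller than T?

5

Directly below T: R, E, L, M, X.
No other element is forced below T by the given relations, so the count is 5.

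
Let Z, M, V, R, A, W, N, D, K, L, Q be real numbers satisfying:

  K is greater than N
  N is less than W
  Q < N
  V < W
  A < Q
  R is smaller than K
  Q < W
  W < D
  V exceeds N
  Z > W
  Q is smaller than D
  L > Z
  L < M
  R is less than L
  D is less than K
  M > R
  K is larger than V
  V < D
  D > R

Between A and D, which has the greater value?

D

A < Q and Q < N give A < N.
Then N < V extends the chain to V.
Then V < W extends the chain to W.
Then W < D extends the chain to D.
So A < D; D is the larger of the two.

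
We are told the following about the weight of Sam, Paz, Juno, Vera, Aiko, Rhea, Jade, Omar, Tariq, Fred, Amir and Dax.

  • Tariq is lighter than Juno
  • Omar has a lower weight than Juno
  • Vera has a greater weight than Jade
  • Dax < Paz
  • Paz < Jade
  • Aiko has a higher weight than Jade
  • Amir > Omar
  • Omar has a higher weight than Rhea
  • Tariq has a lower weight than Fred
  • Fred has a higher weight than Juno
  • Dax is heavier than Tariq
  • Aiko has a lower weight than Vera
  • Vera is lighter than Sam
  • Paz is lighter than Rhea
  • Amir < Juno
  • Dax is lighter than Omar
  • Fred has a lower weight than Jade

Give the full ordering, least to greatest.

Each adjacent pair is fixed by a given relation: Tariq < Dax; Dax < Paz; Paz < Rhea; Rhea < Omar; Omar < Amir; Amir < Juno; Juno < Fred; Fred < Jade; Jade < Aiko; Aiko < Vera; Vera < Sam. Chaining them end to end gives the full order.

Tariq < Dax < Paz < Rhea < Omar < Amir < Juno < Fred < Jade < Aiko < Vera < Sam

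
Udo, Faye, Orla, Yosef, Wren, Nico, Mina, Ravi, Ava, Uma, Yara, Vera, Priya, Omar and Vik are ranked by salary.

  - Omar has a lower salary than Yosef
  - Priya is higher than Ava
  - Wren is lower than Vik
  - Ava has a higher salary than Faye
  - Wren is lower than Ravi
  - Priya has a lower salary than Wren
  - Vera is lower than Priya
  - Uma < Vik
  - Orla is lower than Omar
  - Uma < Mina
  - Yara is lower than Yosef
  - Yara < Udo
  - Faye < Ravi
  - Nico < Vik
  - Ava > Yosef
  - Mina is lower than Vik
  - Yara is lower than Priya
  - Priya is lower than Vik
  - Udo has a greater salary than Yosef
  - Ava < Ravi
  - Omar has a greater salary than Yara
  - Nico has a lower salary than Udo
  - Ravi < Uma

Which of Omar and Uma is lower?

Omar

Omar < Yosef and Yosef < Ava give Omar < Ava.
With Ava < Priya: Omar < Yosef < Ava < Priya.
With Priya < Wren: Omar < Yosef < Ava < Priya < Wren.
Then Wren < Ravi extends the chain to Ravi.
With Ravi < Uma: Omar < Yosef < Ava < Priya < Wren < Ravi < Uma.
So Omar < Uma; Omar is the lower of the two.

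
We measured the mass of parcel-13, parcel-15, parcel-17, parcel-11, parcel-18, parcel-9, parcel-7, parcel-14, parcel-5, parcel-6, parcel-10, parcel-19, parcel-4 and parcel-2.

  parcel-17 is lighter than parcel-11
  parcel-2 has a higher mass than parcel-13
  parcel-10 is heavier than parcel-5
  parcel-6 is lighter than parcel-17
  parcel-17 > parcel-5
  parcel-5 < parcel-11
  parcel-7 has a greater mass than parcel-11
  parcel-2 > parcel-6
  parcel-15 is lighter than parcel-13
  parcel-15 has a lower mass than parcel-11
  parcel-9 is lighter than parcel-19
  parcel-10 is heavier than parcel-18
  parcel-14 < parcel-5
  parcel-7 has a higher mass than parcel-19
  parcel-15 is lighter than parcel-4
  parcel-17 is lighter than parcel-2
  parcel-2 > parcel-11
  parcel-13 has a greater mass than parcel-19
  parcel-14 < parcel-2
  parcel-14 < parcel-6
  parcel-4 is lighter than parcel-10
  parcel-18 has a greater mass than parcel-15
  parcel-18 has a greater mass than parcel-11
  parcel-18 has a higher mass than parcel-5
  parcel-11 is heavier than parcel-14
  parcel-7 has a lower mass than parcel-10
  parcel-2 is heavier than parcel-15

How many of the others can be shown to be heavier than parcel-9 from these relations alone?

The elements the relations force above parcel-9 are parcel-19, parcel-13, parcel-2, parcel-7, parcel-10 — no chain reaches any other.
That is 5.

5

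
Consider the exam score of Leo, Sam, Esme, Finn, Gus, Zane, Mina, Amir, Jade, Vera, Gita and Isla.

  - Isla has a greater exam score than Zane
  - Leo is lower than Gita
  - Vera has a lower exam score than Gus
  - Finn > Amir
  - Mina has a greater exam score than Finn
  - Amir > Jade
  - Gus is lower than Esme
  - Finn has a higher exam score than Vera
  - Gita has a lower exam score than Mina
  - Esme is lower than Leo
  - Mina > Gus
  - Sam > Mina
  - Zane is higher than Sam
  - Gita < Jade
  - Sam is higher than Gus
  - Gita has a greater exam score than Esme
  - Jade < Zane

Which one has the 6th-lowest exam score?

Jade

The consecutive relations fix a unique order: Vera < Gus < Esme < Leo < Gita < Jade < Amir < Finn < Mina < Sam < Zane < Isla.
Counting 6 from the smallest end gives Jade.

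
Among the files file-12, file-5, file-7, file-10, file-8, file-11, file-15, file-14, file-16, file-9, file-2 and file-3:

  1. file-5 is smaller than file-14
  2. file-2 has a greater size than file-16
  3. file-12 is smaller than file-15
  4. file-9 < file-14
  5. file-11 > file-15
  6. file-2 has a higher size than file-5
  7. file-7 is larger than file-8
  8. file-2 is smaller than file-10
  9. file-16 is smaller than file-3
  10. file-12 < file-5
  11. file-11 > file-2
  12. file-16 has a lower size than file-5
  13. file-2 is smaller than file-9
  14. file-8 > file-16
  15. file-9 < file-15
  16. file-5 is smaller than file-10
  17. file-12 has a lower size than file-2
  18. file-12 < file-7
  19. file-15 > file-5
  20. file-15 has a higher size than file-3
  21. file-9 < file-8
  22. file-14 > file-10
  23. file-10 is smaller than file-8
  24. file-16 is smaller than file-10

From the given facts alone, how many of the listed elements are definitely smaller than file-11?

7

Directly below file-11: file-2, file-15.
One step further: file-16, file-12, file-5, file-3, file-9 (7 so far).
Nothing else is reachable below file-11; 7 in all.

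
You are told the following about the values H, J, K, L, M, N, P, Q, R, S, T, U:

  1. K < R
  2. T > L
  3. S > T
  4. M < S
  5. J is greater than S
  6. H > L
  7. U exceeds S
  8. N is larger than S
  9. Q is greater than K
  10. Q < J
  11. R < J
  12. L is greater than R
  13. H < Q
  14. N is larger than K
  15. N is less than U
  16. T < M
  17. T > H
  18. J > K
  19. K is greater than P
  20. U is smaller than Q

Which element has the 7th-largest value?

T

Piecing the relations together gives one ordering: P < K < R < L < H < T < M < S < N < U < Q < J.
Counting 7 from the largest end gives T.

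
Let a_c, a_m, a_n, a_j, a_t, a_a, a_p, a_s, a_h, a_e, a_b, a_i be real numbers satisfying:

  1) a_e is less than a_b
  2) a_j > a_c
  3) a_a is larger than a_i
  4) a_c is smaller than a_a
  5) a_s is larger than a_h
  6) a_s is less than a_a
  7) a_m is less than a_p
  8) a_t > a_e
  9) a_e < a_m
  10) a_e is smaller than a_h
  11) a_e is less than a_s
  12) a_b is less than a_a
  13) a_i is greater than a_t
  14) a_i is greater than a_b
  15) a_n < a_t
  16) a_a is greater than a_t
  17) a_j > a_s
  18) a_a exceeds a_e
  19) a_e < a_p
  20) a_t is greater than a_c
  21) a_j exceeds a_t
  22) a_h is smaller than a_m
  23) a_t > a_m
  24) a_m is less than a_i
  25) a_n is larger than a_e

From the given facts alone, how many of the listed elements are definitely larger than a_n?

From a_n the given relations immediately reach a_t.
From those, a_i, a_j, a_a — 4 in total.
Nothing else is reachable above a_n; 4 in all.

4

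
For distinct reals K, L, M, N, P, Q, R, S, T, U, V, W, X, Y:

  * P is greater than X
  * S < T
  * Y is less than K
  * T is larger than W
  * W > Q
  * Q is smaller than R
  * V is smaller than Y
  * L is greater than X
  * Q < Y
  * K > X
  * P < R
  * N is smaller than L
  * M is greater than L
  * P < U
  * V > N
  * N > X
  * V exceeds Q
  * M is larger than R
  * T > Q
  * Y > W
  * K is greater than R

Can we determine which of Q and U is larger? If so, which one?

Following every chain through Q: above Q we get W, V, Y, R, T, K, M.
U is not reached, and no chain runs the other way from U to Q.
So the given relations leave the order of Q and U undetermined.

undetermined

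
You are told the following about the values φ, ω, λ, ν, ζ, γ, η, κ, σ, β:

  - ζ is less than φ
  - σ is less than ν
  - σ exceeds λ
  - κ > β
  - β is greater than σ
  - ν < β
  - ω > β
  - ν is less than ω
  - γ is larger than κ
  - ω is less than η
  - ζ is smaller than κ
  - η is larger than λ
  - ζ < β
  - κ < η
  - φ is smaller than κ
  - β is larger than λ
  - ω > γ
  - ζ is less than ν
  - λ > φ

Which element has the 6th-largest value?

Chaining the given pairs: ζ < φ < λ < σ < ν < β < κ < γ < ω < η.
The 6th largest is ν.

ν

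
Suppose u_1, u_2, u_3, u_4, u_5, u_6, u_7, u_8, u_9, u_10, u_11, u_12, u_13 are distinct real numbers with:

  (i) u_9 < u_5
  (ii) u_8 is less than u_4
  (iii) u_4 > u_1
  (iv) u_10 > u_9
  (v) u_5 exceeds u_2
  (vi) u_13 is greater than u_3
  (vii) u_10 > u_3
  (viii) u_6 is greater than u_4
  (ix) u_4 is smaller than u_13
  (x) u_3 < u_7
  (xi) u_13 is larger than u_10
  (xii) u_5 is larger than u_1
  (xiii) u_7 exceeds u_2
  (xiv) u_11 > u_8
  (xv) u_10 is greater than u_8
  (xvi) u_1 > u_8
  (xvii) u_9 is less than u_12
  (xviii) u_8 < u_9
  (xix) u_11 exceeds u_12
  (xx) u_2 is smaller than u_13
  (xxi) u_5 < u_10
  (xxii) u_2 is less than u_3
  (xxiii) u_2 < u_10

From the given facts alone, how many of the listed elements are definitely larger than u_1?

5

The elements the relations force above u_1 are u_4, u_5, u_6, u_10, u_13 — no chain reaches any other.
That is 5.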